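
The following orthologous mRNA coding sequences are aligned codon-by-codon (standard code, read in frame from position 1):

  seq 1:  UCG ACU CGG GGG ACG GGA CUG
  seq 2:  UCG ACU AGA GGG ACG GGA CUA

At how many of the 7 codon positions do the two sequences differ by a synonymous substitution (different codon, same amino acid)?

2

Codon 1: UCG Ser / UCG Ser — identical.
Codon 2: ACU Thr / ACU Thr — identical.
Codon 3: CGG Arg / AGA Arg — synonymous.
Codon 4: GGG Gly / GGG Gly — identical.
Codon 5: ACG Thr / ACG Thr — identical.
Codon 6: GGA Gly / GGA Gly — identical.
Codon 7: CUG Leu / CUA Leu — synonymous.
Synonymous differences: 2.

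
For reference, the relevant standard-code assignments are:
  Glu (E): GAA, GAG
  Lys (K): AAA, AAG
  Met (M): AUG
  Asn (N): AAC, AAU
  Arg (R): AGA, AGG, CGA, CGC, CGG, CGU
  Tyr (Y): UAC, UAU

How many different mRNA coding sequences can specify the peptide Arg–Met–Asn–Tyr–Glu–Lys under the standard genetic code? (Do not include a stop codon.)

96

Arg: 6 codons.
Met: 1 codon.
Asn: 2 codons.
Tyr: 2 codons.
Glu: 2 codons.
Lys: 2 codons.
6 × 1 × 2 × 2 × 2 × 2 = 96.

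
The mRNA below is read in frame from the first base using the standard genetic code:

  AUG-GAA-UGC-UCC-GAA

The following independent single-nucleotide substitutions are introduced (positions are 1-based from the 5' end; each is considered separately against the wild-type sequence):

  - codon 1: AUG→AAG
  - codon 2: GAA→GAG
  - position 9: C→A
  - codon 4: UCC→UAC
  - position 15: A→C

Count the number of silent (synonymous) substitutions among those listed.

Codon 1: AUG (Met) → AAG (Lys) — missense.
Codon 2: GAA (Glu) → GAG (Glu) — synonymous.
Codon 3: UGC (Cys) → UGA (Stop) — nonsense.
Codon 4: UCC (Ser) → UAC (Tyr) — missense.
Codon 5: GAA (Glu) → GAC (Asp) — missense.
Synonymous: 1 of 5.

1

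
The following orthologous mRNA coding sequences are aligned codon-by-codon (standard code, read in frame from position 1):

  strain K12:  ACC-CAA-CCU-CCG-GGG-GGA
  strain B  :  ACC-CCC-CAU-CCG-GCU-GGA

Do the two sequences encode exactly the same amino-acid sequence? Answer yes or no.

no

Codon 1: ACC Thr / ACC Thr — identical.
Codon 2: CAA Gln / CCC Pro — nonsynonymous.
Codon 3: CCU Pro / CAU His — nonsynonymous.
Codon 4: CCG Pro / CCG Pro — identical.
Codon 5: GGG Gly / GCU Ala — nonsynonymous.
Codon 6: GGA Gly / GGA Gly — identical.
Nonsynonymous differences: 3 → different protein.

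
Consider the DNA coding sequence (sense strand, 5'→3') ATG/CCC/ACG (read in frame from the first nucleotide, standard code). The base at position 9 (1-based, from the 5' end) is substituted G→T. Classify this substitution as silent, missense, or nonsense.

Position 9 falls in codon 3: ACG → Thr.
After the substitution the codon is ACT → Thr.
Both encode Thr, so the change is synonymous.

silent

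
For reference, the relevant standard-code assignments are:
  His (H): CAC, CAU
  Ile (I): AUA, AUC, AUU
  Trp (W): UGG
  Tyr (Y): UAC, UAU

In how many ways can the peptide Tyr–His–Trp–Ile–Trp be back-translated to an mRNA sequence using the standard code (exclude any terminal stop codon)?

12

Tyr: 2 codons.
His: 2 codons.
Trp: 1 codon.
Ile: 3 codons.
Trp: 1 codon.
2 × 2 × 1 × 3 × 1 = 12.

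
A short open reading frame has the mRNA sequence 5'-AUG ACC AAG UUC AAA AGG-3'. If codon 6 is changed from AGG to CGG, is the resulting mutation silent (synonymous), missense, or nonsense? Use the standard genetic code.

silent

Position 16 falls in codon 6: AGG → Arg.
After the substitution the codon is CGG → Arg.
Both encode Arg, so the change is synonymous.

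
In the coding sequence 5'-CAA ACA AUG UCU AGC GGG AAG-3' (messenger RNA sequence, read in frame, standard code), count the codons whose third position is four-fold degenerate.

Codon 1 CAA (Gln): third position 2-fold.
Codon 2 ACA (Thr): third position 4-fold.
Codon 3 AUG (Met): third position 1-fold.
Codon 4 UCU (Ser): third position 4-fold.
Codon 5 AGC (Ser): third position 2-fold.
Codon 6 GGG (Gly): third position 4-fold.
Codon 7 AAG (Lys): third position 2-fold.
Four-fold degenerate third positions: 3.

3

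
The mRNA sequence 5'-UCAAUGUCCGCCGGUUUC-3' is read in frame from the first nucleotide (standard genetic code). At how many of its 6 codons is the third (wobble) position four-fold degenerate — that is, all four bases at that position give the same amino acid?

4

Codon 1 UCA (Ser): third position 4-fold.
Codon 2 AUG (Met): third position 1-fold.
Codon 3 UCC (Ser): third position 4-fold.
Codon 4 GCC (Ala): third position 4-fold.
Codon 5 GGU (Gly): third position 4-fold.
Codon 6 UUC (Phe): third position 2-fold.
Four-fold degenerate third positions: 4.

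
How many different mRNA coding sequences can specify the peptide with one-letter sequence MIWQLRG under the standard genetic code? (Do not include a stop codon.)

Met: 1 codon.
Ile: 3 codons.
Trp: 1 codon.
Gln: 2 codons.
Leu: 6 codons.
Arg: 6 codons.
Gly: 4 codons.
1 × 3 × 1 × 2 × 6 × 6 × 4 = 864.

864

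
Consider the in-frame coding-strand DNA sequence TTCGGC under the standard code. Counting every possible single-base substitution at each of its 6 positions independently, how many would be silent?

Codon 1 (TTC, Phe): 1 synonymous substitution.
Codon 2 (GGC, Gly): 3 synonymous substitutions.
Total: 1 + 3 = 4.

4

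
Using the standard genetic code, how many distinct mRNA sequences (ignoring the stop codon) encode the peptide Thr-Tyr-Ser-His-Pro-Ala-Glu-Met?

3072

Thr: 4 codons.
Tyr: 2 codons.
Ser: 6 codons.
His: 2 codons.
Pro: 4 codons.
Ala: 4 codons.
Glu: 2 codons.
Met: 1 codon.
4 × 2 × 6 × 2 × 4 × 4 × 2 × 1 = 3072.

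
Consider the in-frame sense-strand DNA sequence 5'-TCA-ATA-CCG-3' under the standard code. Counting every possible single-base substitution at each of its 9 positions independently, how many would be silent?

Codon 1 (TCA, Ser): 3 synonymous substitutions.
Codon 2 (ATA, Ile): 2 synonymous substitutions.
Codon 3 (CCG, Pro): 3 synonymous substitutions.
Total: 3 + 2 + 3 = 8.

8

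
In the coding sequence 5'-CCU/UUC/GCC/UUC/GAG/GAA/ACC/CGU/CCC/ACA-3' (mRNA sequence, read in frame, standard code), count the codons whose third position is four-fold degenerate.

6

Codon 1 CCU (Pro): third position 4-fold.
Codon 2 UUC (Phe): third position 2-fold.
Codon 3 GCC (Ala): third position 4-fold.
Codon 4 UUC (Phe): third position 2-fold.
Codon 5 GAG (Glu): third position 2-fold.
Codon 6 GAA (Glu): third position 2-fold.
Codon 7 ACC (Thr): third position 4-fold.
Codon 8 CGU (Arg): third position 4-fold.
Codon 9 CCC (Pro): third position 4-fold.
Codon 10 ACA (Thr): third position 4-fold.
Four-fold degenerate third positions: 6.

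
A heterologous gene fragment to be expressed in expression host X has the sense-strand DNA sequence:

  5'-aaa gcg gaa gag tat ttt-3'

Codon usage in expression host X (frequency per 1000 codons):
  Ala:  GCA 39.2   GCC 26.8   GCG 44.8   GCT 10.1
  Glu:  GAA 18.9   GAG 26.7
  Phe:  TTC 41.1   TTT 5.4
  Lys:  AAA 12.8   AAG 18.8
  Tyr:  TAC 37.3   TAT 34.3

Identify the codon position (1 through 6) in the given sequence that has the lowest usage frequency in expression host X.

6

Codon 1 AAA (Lys): 12.8 per 1000.
Codon 2 GCG (Ala): 44.8 per 1000.
Codon 3 GAA (Glu): 18.9 per 1000.
Codon 4 GAG (Glu): 26.7 per 1000.
Codon 5 TAT (Tyr): 34.3 per 1000.
Codon 6 TTT (Phe): 5.4 per 1000.
Lowest frequency is 5.4 at codon 6.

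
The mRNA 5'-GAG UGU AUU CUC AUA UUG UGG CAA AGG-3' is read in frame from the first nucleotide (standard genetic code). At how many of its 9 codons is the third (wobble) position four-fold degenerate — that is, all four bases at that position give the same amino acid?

Codon 1 GAG (Glu): third position 2-fold.
Codon 2 UGU (Cys): third position 2-fold.
Codon 3 AUU (Ile): third position 3-fold.
Codon 4 CUC (Leu): third position 4-fold.
Codon 5 AUA (Ile): third position 3-fold.
Codon 6 UUG (Leu): third position 2-fold.
Codon 7 UGG (Trp): third position 1-fold.
Codon 8 CAA (Gln): third position 2-fold.
Codon 9 AGG (Arg): third position 2-fold.
Four-fold degenerate third positions: 1.

1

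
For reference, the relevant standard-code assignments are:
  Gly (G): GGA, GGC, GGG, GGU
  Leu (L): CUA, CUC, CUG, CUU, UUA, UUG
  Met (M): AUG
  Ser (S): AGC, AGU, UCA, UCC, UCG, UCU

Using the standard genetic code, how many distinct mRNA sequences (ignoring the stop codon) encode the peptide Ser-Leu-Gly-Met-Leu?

864

Ser: 6 codons.
Leu: 6 codons.
Gly: 4 codons.
Met: 1 codon.
Leu: 6 codons.
6 × 6 × 4 × 1 × 6 = 864.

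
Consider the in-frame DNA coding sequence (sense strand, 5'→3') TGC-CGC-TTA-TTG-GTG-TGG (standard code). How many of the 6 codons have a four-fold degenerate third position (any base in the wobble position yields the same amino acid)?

2

Codon 1 TGC (Cys): third position 2-fold.
Codon 2 CGC (Arg): third position 4-fold.
Codon 3 TTA (Leu): third position 2-fold.
Codon 4 TTG (Leu): third position 2-fold.
Codon 5 GTG (Val): third position 4-fold.
Codon 6 TGG (Trp): third position 1-fold.
Four-fold degenerate third positions: 2.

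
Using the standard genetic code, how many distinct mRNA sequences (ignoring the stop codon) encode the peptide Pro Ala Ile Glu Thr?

384

Pro: 4 codons.
Ala: 4 codons.
Ile: 3 codons.
Glu: 2 codons.
Thr: 4 codons.
4 × 4 × 3 × 2 × 4 = 384.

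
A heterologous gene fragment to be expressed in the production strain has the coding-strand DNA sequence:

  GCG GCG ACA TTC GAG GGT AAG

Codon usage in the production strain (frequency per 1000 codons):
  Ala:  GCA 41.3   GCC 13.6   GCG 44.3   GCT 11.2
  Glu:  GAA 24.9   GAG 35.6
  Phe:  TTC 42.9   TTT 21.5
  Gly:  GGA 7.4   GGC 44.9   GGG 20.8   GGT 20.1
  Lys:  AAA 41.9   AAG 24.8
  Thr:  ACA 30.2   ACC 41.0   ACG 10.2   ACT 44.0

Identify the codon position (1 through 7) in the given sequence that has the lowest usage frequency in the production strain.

6

Codon 1 GCG (Ala): 44.3 per 1000.
Codon 2 GCG (Ala): 44.3 per 1000.
Codon 3 ACA (Thr): 30.2 per 1000.
Codon 4 TTC (Phe): 42.9 per 1000.
Codon 5 GAG (Glu): 35.6 per 1000.
Codon 6 GGT (Gly): 20.1 per 1000.
Codon 7 AAG (Lys): 24.8 per 1000.
Lowest frequency is 20.1 at codon 6.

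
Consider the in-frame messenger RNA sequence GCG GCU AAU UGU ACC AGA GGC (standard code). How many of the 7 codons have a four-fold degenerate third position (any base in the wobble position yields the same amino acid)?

4

Codon 1 GCG (Ala): third position 4-fold.
Codon 2 GCU (Ala): third position 4-fold.
Codon 3 AAU (Asn): third position 2-fold.
Codon 4 UGU (Cys): third position 2-fold.
Codon 5 ACC (Thr): third position 4-fold.
Codon 6 AGA (Arg): third position 2-fold.
Codon 7 GGC (Gly): third position 4-fold.
Four-fold degenerate third positions: 4.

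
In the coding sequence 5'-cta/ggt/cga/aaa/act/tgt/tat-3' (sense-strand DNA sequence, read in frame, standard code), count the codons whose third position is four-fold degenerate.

Codon 1 CTA (Leu): third position 4-fold.
Codon 2 GGT (Gly): third position 4-fold.
Codon 3 CGA (Arg): third position 4-fold.
Codon 4 AAA (Lys): third position 2-fold.
Codon 5 ACT (Thr): third position 4-fold.
Codon 6 TGT (Cys): third position 2-fold.
Codon 7 TAT (Tyr): third position 2-fold.
Four-fold degenerate third positions: 4.

4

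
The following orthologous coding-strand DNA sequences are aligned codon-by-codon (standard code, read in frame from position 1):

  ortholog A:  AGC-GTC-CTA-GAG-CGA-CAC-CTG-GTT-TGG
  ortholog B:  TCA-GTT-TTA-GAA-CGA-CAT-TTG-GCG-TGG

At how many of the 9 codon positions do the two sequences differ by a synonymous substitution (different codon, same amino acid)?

Codon 1: AGC Ser / TCA Ser — synonymous.
Codon 2: GTC Val / GTT Val — synonymous.
Codon 3: CTA Leu / TTA Leu — synonymous.
Codon 4: GAG Glu / GAA Glu — synonymous.
Codon 5: CGA Arg / CGA Arg — identical.
Codon 6: CAC His / CAT His — synonymous.
Codon 7: CTG Leu / TTG Leu — synonymous.
Codon 8: GTT Val / GCG Ala — nonsynonymous.
Codon 9: TGG Trp / TGG Trp — identical.
Synonymous differences: 6.

6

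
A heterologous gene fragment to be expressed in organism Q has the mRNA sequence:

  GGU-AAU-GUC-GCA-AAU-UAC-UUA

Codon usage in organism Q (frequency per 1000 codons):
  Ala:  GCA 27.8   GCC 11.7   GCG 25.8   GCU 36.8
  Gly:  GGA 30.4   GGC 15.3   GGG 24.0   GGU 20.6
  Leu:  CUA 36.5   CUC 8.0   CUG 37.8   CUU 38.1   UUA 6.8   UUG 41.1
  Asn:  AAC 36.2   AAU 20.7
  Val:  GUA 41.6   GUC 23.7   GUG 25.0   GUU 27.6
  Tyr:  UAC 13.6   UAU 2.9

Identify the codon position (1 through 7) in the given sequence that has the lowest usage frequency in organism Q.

Codon 1 GGU (Gly): 20.6 per 1000.
Codon 2 AAU (Asn): 20.7 per 1000.
Codon 3 GUC (Val): 23.7 per 1000.
Codon 4 GCA (Ala): 27.8 per 1000.
Codon 5 AAU (Asn): 20.7 per 1000.
Codon 6 UAC (Tyr): 13.6 per 1000.
Codon 7 UUA (Leu): 6.8 per 1000.
Lowest frequency is 6.8 at codon 7.

7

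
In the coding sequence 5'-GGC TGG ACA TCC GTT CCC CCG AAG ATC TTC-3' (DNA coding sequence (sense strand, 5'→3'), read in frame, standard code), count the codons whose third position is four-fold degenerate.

Codon 1 GGC (Gly): third position 4-fold.
Codon 2 TGG (Trp): third position 1-fold.
Codon 3 ACA (Thr): third position 4-fold.
Codon 4 TCC (Ser): third position 4-fold.
Codon 5 GTT (Val): third position 4-fold.
Codon 6 CCC (Pro): third position 4-fold.
Codon 7 CCG (Pro): third position 4-fold.
Codon 8 AAG (Lys): third position 2-fold.
Codon 9 ATC (Ile): third position 3-fold.
Codon 10 TTC (Phe): third position 2-fold.
Four-fold degenerate third positions: 6.

6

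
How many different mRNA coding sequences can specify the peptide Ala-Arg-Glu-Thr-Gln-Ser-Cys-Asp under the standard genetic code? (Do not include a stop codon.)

9216

Ala: 4 codons.
Arg: 6 codons.
Glu: 2 codons.
Thr: 4 codons.
Gln: 2 codons.
Ser: 6 codons.
Cys: 2 codons.
Asp: 2 codons.
4 × 6 × 2 × 4 × 2 × 6 × 2 × 2 = 9216.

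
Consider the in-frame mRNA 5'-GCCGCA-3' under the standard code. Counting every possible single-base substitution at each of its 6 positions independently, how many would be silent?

6

Codon 1 (GCC, Ala): 3 synonymous substitutions.
Codon 2 (GCA, Ala): 3 synonymous substitutions.
Total: 3 + 3 = 6.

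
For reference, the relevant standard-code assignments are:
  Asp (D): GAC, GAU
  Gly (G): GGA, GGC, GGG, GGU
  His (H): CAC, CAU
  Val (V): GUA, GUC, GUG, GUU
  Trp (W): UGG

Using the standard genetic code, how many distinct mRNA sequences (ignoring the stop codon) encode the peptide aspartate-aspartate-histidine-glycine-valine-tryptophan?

Asp: 2 codons.
Asp: 2 codons.
His: 2 codons.
Gly: 4 codons.
Val: 4 codons.
Trp: 1 codon.
2 × 2 × 2 × 4 × 4 × 1 = 128.

128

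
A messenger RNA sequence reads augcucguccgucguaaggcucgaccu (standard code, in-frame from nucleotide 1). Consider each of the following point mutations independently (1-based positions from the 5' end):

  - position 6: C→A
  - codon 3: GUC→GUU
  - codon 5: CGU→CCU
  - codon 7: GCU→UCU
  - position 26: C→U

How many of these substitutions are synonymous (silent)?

2

Codon 2: CUC (Leu) → CUA (Leu) — synonymous.
Codon 3: GUC (Val) → GUU (Val) — synonymous.
Codon 5: CGU (Arg) → CCU (Pro) — missense.
Codon 7: GCU (Ala) → UCU (Ser) — missense.
Codon 9: CCU (Pro) → CUU (Leu) — missense.
Synonymous: 2 of 5.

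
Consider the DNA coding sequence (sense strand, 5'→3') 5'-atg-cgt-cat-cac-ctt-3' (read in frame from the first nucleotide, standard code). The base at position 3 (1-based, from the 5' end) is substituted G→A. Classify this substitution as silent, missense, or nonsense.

missense

Position 3 falls in codon 1: ATG → Met.
After the substitution the codon is ATA → Ile.
Met ≠ Ile, so this is a missense mutation.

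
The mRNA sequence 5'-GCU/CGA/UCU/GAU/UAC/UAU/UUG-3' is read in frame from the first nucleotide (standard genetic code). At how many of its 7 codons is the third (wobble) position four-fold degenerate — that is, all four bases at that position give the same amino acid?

Codon 1 GCU (Ala): third position 4-fold.
Codon 2 CGA (Arg): third position 4-fold.
Codon 3 UCU (Ser): third position 4-fold.
Codon 4 GAU (Asp): third position 2-fold.
Codon 5 UAC (Tyr): third position 2-fold.
Codon 6 UAU (Tyr): third position 2-fold.
Codon 7 UUG (Leu): third position 2-fold.
Four-fold degenerate third positions: 3.

3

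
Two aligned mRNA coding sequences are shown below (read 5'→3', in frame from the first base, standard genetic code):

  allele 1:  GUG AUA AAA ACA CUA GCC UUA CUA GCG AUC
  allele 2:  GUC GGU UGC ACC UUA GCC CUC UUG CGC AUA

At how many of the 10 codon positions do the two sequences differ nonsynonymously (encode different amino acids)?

Codon 1: GUG Val / GUC Val — synonymous.
Codon 2: AUA Ile / GGU Gly — nonsynonymous.
Codon 3: AAA Lys / UGC Cys — nonsynonymous.
Codon 4: ACA Thr / ACC Thr — synonymous.
Codon 5: CUA Leu / UUA Leu — synonymous.
Codon 6: GCC Ala / GCC Ala — identical.
Codon 7: UUA Leu / CUC Leu — synonymous.
Codon 8: CUA Leu / UUG Leu — synonymous.
Codon 9: GCG Ala / CGC Arg — nonsynonymous.
Codon 10: AUC Ile / AUA Ile — synonymous.
Nonsynonymous differences: 3.

3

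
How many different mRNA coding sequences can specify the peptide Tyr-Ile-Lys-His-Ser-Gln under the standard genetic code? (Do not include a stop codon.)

288

Tyr: 2 codons.
Ile: 3 codons.
Lys: 2 codons.
His: 2 codons.
Ser: 6 codons.
Gln: 2 codons.
2 × 3 × 2 × 2 × 6 × 2 = 288.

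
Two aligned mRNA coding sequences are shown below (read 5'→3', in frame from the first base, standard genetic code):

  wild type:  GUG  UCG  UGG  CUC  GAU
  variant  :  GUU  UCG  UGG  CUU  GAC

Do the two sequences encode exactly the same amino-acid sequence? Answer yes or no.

yes

Codon 1: GUG Val / GUU Val — synonymous.
Codon 2: UCG Ser / UCG Ser — identical.
Codon 3: UGG Trp / UGG Trp — identical.
Codon 4: CUC Leu / CUU Leu — synonymous.
Codon 5: GAU Asp / GAC Asp — synonymous.
Nonsynonymous differences: 0 → same protein.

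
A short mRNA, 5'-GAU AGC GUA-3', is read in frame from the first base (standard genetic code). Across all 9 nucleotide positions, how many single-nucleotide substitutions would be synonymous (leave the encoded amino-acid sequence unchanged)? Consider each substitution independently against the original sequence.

5

Codon 1 (GAU, Asp): 1 synonymous substitution.
Codon 2 (AGC, Ser): 1 synonymous substitution.
Codon 3 (GUA, Val): 3 synonymous substitutions.
Total: 1 + 1 + 3 = 5.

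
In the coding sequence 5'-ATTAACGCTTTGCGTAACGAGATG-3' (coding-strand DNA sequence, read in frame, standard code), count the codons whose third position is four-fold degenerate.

Codon 1 ATT (Ile): third position 3-fold.
Codon 2 AAC (Asn): third position 2-fold.
Codon 3 GCT (Ala): third position 4-fold.
Codon 4 TTG (Leu): third position 2-fold.
Codon 5 CGT (Arg): third position 4-fold.
Codon 6 AAC (Asn): third position 2-fold.
Codon 7 GAG (Glu): third position 2-fold.
Codon 8 ATG (Met): third position 1-fold.
Four-fold degenerate third positions: 2.

2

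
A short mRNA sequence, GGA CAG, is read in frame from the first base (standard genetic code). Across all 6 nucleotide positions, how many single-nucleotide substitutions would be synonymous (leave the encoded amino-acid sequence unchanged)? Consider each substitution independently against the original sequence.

Codon 1 (GGA, Gly): 3 synonymous substitutions.
Codon 2 (CAG, Gln): 1 synonymous substitution.
Total: 3 + 1 = 4.

4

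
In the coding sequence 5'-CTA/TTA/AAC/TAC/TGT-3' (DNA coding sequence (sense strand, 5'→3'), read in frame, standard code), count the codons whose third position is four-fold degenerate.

Codon 1 CTA (Leu): third position 4-fold.
Codon 2 TTA (Leu): third position 2-fold.
Codon 3 AAC (Asn): third position 2-fold.
Codon 4 TAC (Tyr): third position 2-fold.
Codon 5 TGT (Cys): third position 2-fold.
Four-fold degenerate third positions: 1.

1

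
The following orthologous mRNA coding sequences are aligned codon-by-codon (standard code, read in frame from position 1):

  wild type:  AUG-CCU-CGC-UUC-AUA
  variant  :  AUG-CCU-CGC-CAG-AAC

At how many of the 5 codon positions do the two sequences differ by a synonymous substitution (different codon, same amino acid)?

Codon 1: AUG Met / AUG Met — identical.
Codon 2: CCU Pro / CCU Pro — identical.
Codon 3: CGC Arg / CGC Arg — identical.
Codon 4: UUC Phe / CAG Gln — nonsynonymous.
Codon 5: AUA Ile / AAC Asn — nonsynonymous.
Synonymous differences: 0.

0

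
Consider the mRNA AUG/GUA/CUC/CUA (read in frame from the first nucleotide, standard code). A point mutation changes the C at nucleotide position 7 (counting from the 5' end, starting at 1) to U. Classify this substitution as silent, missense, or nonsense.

missense

Position 7 falls in codon 3: CUC → Leu.
After the substitution the codon is UUC → Phe.
Leu ≠ Phe, so this is a missense mutation.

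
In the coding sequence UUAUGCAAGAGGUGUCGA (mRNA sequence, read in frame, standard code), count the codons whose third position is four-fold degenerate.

Codon 1 UUA (Leu): third position 2-fold.
Codon 2 UGC (Cys): third position 2-fold.
Codon 3 AAG (Lys): third position 2-fold.
Codon 4 AGG (Arg): third position 2-fold.
Codon 5 UGU (Cys): third position 2-fold.
Codon 6 CGA (Arg): third position 4-fold.
Four-fold degenerate third positions: 1.

1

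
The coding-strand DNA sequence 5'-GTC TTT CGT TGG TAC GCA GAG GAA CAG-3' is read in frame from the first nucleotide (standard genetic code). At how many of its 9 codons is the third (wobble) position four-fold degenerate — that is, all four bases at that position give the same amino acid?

3

Codon 1 GTC (Val): third position 4-fold.
Codon 2 TTT (Phe): third position 2-fold.
Codon 3 CGT (Arg): third position 4-fold.
Codon 4 TGG (Trp): third position 1-fold.
Codon 5 TAC (Tyr): third position 2-fold.
Codon 6 GCA (Ala): third position 4-fold.
Codon 7 GAG (Glu): third position 2-fold.
Codon 8 GAA (Glu): third position 2-fold.
Codon 9 CAG (Gln): third position 2-fold.
Four-fold degenerate third positions: 3.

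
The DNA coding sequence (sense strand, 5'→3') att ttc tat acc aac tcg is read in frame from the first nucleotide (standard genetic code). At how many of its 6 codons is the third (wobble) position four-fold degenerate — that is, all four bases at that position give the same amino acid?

2

Codon 1 ATT (Ile): third position 3-fold.
Codon 2 TTC (Phe): third position 2-fold.
Codon 3 TAT (Tyr): third position 2-fold.
Codon 4 ACC (Thr): third position 4-fold.
Codon 5 AAC (Asn): third position 2-fold.
Codon 6 TCG (Ser): third position 4-fold.
Four-fold degenerate third positions: 2.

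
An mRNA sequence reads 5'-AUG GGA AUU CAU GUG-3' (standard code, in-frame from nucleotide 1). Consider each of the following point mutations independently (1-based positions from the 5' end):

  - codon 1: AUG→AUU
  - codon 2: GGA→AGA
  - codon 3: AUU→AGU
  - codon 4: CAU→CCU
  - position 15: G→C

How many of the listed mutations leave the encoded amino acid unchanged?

1

Codon 1: AUG (Met) → AUU (Ile) — missense.
Codon 2: GGA (Gly) → AGA (Arg) — missense.
Codon 3: AUU (Ile) → AGU (Ser) — missense.
Codon 4: CAU (His) → CCU (Pro) — missense.
Codon 5: GUG (Val) → GUC (Val) — synonymous.
Synonymous: 1 of 5.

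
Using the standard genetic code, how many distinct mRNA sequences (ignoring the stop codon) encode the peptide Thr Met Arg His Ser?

Thr: 4 codons.
Met: 1 codon.
Arg: 6 codons.
His: 2 codons.
Ser: 6 codons.
4 × 1 × 6 × 2 × 6 = 288.

288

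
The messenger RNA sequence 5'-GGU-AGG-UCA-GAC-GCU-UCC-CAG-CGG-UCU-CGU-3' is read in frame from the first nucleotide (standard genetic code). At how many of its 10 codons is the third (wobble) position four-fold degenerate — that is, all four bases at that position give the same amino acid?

7

Codon 1 GGU (Gly): third position 4-fold.
Codon 2 AGG (Arg): third position 2-fold.
Codon 3 UCA (Ser): third position 4-fold.
Codon 4 GAC (Asp): third position 2-fold.
Codon 5 GCU (Ala): third position 4-fold.
Codon 6 UCC (Ser): third position 4-fold.
Codon 7 CAG (Gln): third position 2-fold.
Codon 8 CGG (Arg): third position 4-fold.
Codon 9 UCU (Ser): third position 4-fold.
Codon 10 CGU (Arg): third position 4-fold.
Four-fold degenerate third positions: 7.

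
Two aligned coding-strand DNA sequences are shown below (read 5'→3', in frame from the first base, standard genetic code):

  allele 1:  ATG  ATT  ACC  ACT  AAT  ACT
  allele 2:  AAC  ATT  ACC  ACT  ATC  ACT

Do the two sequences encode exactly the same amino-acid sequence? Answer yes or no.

no

Codon 1: ATG Met / AAC Asn — nonsynonymous.
Codon 2: ATT Ile / ATT Ile — identical.
Codon 3: ACC Thr / ACC Thr — identical.
Codon 4: ACT Thr / ACT Thr — identical.
Codon 5: AAT Asn / ATC Ile — nonsynonymous.
Codon 6: ACT Thr / ACT Thr — identical.
Nonsynonymous differences: 2 → different protein.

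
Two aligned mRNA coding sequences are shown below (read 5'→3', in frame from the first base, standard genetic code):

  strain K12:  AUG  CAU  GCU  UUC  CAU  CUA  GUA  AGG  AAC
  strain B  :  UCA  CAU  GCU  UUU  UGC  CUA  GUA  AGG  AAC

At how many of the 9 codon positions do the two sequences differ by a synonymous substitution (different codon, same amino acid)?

1

Codon 1: AUG Met / UCA Ser — nonsynonymous.
Codon 2: CAU His / CAU His — identical.
Codon 3: GCU Ala / GCU Ala — identical.
Codon 4: UUC Phe / UUU Phe — synonymous.
Codon 5: CAU His / UGC Cys — nonsynonymous.
Codon 6: CUA Leu / CUA Leu — identical.
Codon 7: GUA Val / GUA Val — identical.
Codon 8: AGG Arg / AGG Arg — identical.
Codon 9: AAC Asn / AAC Asn — identical.
Synonymous differences: 1.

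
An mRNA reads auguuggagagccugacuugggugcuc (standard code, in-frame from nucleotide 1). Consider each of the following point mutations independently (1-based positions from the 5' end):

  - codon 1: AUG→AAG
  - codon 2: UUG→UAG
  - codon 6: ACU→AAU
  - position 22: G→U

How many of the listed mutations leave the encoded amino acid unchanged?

Codon 1: AUG (Met) → AAG (Lys) — missense.
Codon 2: UUG (Leu) → UAG (Stop) — nonsense.
Codon 6: ACU (Thr) → AAU (Asn) — missense.
Codon 8: GUG (Val) → UUG (Leu) — missense.
Synonymous: 0 of 4.

0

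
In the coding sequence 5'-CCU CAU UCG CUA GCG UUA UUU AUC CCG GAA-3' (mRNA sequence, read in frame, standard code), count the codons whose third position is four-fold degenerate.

Codon 1 CCU (Pro): third position 4-fold.
Codon 2 CAU (His): third position 2-fold.
Codon 3 UCG (Ser): third position 4-fold.
Codon 4 CUA (Leu): third position 4-fold.
Codon 5 GCG (Ala): third position 4-fold.
Codon 6 UUA (Leu): third position 2-fold.
Codon 7 UUU (Phe): third position 2-fold.
Codon 8 AUC (Ile): third position 3-fold.
Codon 9 CCG (Pro): third position 4-fold.
Codon 10 GAA (Glu): third position 2-fold.
Four-fold degenerate third positions: 5.

5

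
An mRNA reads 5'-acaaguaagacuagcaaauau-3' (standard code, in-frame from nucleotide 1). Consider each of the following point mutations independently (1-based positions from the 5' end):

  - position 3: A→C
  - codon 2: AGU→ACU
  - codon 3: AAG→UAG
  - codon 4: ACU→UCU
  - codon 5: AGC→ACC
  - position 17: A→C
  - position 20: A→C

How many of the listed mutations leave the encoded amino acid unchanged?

Codon 1: ACA (Thr) → ACC (Thr) — synonymous.
Codon 2: AGU (Ser) → ACU (Thr) — missense.
Codon 3: AAG (Lys) → UAG (Stop) — nonsense.
Codon 4: ACU (Thr) → UCU (Ser) — missense.
Codon 5: AGC (Ser) → ACC (Thr) — missense.
Codon 6: AAA (Lys) → ACA (Thr) — missense.
Codon 7: UAU (Tyr) → UCU (Ser) — missense.
Synonymous: 1 of 7.

1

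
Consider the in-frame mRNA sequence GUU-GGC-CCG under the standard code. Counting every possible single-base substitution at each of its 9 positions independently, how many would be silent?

9

Codon 1 (GUU, Val): 3 synonymous substitutions.
Codon 2 (GGC, Gly): 3 synonymous substitutions.
Codon 3 (CCG, Pro): 3 synonymous substitutions.
Total: 3 + 3 + 3 = 9.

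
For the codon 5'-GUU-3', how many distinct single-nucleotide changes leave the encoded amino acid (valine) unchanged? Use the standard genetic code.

3

Position 1: none → 0 synonymous.
Position 2: none → 0 synonymous.
Position 3: GUC, GUA, GUG → 3 synonymous.
Total: 0 + 0 + 3 = 3.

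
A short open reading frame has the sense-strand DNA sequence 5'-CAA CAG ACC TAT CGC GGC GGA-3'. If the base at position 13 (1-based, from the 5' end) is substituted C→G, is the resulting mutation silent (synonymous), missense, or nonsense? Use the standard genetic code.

Position 13 falls in codon 5: CGC → Arg.
After the substitution the codon is GGC → Gly.
Arg ≠ Gly, so this is a missense mutation.

missense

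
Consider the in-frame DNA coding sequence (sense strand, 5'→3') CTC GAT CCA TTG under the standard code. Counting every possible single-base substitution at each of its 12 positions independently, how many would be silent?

Codon 1 (CTC, Leu): 3 synonymous substitutions.
Codon 2 (GAT, Asp): 1 synonymous substitution.
Codon 3 (CCA, Pro): 3 synonymous substitutions.
Codon 4 (TTG, Leu): 2 synonymous substitutions.
Total: 3 + 1 + 3 + 2 = 9.

9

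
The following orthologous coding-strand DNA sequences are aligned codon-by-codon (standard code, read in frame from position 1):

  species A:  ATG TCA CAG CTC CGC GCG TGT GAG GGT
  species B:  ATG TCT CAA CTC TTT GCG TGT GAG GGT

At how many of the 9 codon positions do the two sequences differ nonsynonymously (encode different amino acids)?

Codon 1: ATG Met / ATG Met — identical.
Codon 2: TCA Ser / TCT Ser — synonymous.
Codon 3: CAG Gln / CAA Gln — synonymous.
Codon 4: CTC Leu / CTC Leu — identical.
Codon 5: CGC Arg / TTT Phe — nonsynonymous.
Codon 6: GCG Ala / GCG Ala — identical.
Codon 7: TGT Cys / TGT Cys — identical.
Codon 8: GAG Glu / GAG Glu — identical.
Codon 9: GGT Gly / GGT Gly — identical.
Nonsynonymous differences: 1.

1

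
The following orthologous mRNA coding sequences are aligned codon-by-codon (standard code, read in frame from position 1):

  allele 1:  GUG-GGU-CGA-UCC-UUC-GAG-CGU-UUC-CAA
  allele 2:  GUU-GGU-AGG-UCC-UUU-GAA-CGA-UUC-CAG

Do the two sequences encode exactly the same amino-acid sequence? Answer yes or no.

Codon 1: GUG Val / GUU Val — synonymous.
Codon 2: GGU Gly / GGU Gly — identical.
Codon 3: CGA Arg / AGG Arg — synonymous.
Codon 4: UCC Ser / UCC Ser — identical.
Codon 5: UUC Phe / UUU Phe — synonymous.
Codon 6: GAG Glu / GAA Glu — synonymous.
Codon 7: CGU Arg / CGA Arg — synonymous.
Codon 8: UUC Phe / UUC Phe — identical.
Codon 9: CAA Gln / CAG Gln — synonymous.
Nonsynonymous differences: 0 → same protein.

yes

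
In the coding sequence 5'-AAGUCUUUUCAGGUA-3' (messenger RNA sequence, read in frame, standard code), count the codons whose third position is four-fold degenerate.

Codon 1 AAG (Lys): third position 2-fold.
Codon 2 UCU (Ser): third position 4-fold.
Codon 3 UUU (Phe): third position 2-fold.
Codon 4 CAG (Gln): third position 2-fold.
Codon 5 GUA (Val): third position 4-fold.
Four-fold degenerate third positions: 2.

2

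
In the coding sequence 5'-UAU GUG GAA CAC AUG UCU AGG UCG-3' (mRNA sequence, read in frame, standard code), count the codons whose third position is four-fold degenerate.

3

Codon 1 UAU (Tyr): third position 2-fold.
Codon 2 GUG (Val): third position 4-fold.
Codon 3 GAA (Glu): third position 2-fold.
Codon 4 CAC (His): third position 2-fold.
Codon 5 AUG (Met): third position 1-fold.
Codon 6 UCU (Ser): third position 4-fold.
Codon 7 AGG (Arg): third position 2-fold.
Codon 8 UCG (Ser): third position 4-fold.
Four-fold degenerate third positions: 3.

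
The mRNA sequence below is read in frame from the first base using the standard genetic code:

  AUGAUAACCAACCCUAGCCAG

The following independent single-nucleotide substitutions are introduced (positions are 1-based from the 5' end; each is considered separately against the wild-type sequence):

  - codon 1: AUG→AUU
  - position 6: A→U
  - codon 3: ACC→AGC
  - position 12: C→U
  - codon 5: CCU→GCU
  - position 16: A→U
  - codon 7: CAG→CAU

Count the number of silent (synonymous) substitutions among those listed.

2

Codon 1: AUG (Met) → AUU (Ile) — missense.
Codon 2: AUA (Ile) → AUU (Ile) — synonymous.
Codon 3: ACC (Thr) → AGC (Ser) — missense.
Codon 4: AAC (Asn) → AAU (Asn) — synonymous.
Codon 5: CCU (Pro) → GCU (Ala) — missense.
Codon 6: AGC (Ser) → UGC (Cys) — missense.
Codon 7: CAG (Gln) → CAU (His) — missense.
Synonymous: 2 of 7.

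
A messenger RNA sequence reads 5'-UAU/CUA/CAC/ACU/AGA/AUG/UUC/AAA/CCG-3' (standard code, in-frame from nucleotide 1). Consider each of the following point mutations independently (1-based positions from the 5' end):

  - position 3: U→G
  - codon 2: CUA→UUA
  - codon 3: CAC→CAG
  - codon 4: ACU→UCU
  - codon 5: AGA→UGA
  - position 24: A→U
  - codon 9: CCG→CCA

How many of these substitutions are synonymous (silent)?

Codon 1: UAU (Tyr) → UAG (Stop) — nonsense.
Codon 2: CUA (Leu) → UUA (Leu) — synonymous.
Codon 3: CAC (His) → CAG (Gln) — missense.
Codon 4: ACU (Thr) → UCU (Ser) — missense.
Codon 5: AGA (Arg) → UGA (Stop) — nonsense.
Codon 8: AAA (Lys) → AAU (Asn) — missense.
Codon 9: CCG (Pro) → CCA (Pro) — synonymous.
Synonymous: 2 of 7.

2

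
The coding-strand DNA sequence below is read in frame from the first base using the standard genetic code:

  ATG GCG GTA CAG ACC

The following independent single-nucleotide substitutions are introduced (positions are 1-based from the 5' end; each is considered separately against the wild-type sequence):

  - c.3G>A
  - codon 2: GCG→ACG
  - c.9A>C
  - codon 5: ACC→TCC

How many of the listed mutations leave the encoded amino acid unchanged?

1

Codon 1: ATG (Met) → ATA (Ile) — missense.
Codon 2: GCG (Ala) → ACG (Thr) — missense.
Codon 3: GTA (Val) → GTC (Val) — synonymous.
Codon 5: ACC (Thr) → TCC (Ser) — missense.
Synonymous: 1 of 4.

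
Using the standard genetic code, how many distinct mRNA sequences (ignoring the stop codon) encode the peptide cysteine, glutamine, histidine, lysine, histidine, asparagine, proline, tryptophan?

256

Cys: 2 codons.
Gln: 2 codons.
His: 2 codons.
Lys: 2 codons.
His: 2 codons.
Asn: 2 codons.
Pro: 4 codons.
Trp: 1 codon.
2 × 2 × 2 × 2 × 2 × 2 × 4 × 1 = 256.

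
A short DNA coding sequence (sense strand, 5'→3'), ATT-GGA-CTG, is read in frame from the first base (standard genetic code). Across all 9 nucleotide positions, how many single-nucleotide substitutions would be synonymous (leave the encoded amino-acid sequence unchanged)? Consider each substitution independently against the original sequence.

9

Codon 1 (ATT, Ile): 2 synonymous substitutions.
Codon 2 (GGA, Gly): 3 synonymous substitutions.
Codon 3 (CTG, Leu): 4 synonymous substitutions.
Total: 2 + 3 + 4 = 9.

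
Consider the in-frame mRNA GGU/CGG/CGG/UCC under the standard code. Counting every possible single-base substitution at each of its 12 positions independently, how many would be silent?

Codon 1 (GGU, Gly): 3 synonymous substitutions.
Codon 2 (CGG, Arg): 4 synonymous substitutions.
Codon 3 (CGG, Arg): 4 synonymous substitutions.
Codon 4 (UCC, Ser): 3 synonymous substitutions.
Total: 3 + 4 + 4 + 3 = 14.

14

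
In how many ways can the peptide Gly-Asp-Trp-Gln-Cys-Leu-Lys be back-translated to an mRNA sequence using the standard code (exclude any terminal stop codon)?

384

Gly: 4 codons.
Asp: 2 codons.
Trp: 1 codon.
Gln: 2 codons.
Cys: 2 codons.
Leu: 6 codons.
Lys: 2 codons.
4 × 2 × 1 × 2 × 2 × 6 × 2 = 384.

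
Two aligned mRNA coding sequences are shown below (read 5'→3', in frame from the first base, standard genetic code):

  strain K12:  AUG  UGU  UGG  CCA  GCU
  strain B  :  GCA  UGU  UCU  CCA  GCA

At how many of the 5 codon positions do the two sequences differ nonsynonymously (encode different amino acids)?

2

Codon 1: AUG Met / GCA Ala — nonsynonymous.
Codon 2: UGU Cys / UGU Cys — identical.
Codon 3: UGG Trp / UCU Ser — nonsynonymous.
Codon 4: CCA Pro / CCA Pro — identical.
Codon 5: GCU Ala / GCA Ala — synonymous.
Nonsynonymous differences: 2.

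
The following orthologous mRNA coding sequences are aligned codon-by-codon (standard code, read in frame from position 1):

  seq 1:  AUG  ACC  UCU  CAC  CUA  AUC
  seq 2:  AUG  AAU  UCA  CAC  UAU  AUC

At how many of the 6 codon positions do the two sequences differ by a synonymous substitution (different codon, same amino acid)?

Codon 1: AUG Met / AUG Met — identical.
Codon 2: ACC Thr / AAU Asn — nonsynonymous.
Codon 3: UCU Ser / UCA Ser — synonymous.
Codon 4: CAC His / CAC His — identical.
Codon 5: CUA Leu / UAU Tyr — nonsynonymous.
Codon 6: AUC Ile / AUC Ile — identical.
Synonymous differences: 1.

1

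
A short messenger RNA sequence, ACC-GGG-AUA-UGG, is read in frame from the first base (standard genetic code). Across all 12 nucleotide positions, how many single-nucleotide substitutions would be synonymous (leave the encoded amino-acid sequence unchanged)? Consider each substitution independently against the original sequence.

Codon 1 (ACC, Thr): 3 synonymous substitutions.
Codon 2 (GGG, Gly): 3 synonymous substitutions.
Codon 3 (AUA, Ile): 2 synonymous substitutions.
Codon 4 (UGG, Trp): 0 synonymous substitutions.
Total: 3 + 3 + 2 + 0 = 8.

8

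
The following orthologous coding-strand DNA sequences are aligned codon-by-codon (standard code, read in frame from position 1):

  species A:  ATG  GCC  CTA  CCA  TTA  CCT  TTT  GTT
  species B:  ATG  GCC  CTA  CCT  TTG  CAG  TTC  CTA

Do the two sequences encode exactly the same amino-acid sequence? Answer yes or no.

no

Codon 1: ATG Met / ATG Met — identical.
Codon 2: GCC Ala / GCC Ala — identical.
Codon 3: CTA Leu / CTA Leu — identical.
Codon 4: CCA Pro / CCT Pro — synonymous.
Codon 5: TTA Leu / TTG Leu — synonymous.
Codon 6: CCT Pro / CAG Gln — nonsynonymous.
Codon 7: TTT Phe / TTC Phe — synonymous.
Codon 8: GTT Val / CTA Leu — nonsynonymous.
Nonsynonymous differences: 2 → different protein.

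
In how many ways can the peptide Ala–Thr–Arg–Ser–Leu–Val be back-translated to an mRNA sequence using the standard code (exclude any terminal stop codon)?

13824

Ala: 4 codons.
Thr: 4 codons.
Arg: 6 codons.
Ser: 6 codons.
Leu: 6 codons.
Val: 4 codons.
4 × 4 × 6 × 6 × 6 × 4 = 13824.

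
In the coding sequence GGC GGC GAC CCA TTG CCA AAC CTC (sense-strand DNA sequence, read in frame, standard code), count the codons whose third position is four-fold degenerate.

Codon 1 GGC (Gly): third position 4-fold.
Codon 2 GGC (Gly): third position 4-fold.
Codon 3 GAC (Asp): third position 2-fold.
Codon 4 CCA (Pro): third position 4-fold.
Codon 5 TTG (Leu): third position 2-fold.
Codon 6 CCA (Pro): third position 4-fold.
Codon 7 AAC (Asn): third position 2-fold.
Codon 8 CTC (Leu): third position 4-fold.
Four-fold degenerate third positions: 5.

5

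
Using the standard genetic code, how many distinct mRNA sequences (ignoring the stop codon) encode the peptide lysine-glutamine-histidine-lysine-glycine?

64

Lys: 2 codons.
Gln: 2 codons.
His: 2 codons.
Lys: 2 codons.
Gly: 4 codons.
2 × 2 × 2 × 2 × 4 = 64.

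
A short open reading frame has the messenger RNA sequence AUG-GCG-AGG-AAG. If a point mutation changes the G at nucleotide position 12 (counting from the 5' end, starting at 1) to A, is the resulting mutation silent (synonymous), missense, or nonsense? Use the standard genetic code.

silent

Position 12 falls in codon 4: AAG → Lys.
After the substitution the codon is AAA → Lys.
Both encode Lys, so the change is synonymous.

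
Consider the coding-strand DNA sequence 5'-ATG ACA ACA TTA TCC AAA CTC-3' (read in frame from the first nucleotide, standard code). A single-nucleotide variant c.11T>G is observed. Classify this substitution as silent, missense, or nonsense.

Position 11 falls in codon 4: TTA → Leu.
After the substitution the codon is TGA → Stop.
The new codon is a stop codon, so this is a nonsense mutation.

nonsense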